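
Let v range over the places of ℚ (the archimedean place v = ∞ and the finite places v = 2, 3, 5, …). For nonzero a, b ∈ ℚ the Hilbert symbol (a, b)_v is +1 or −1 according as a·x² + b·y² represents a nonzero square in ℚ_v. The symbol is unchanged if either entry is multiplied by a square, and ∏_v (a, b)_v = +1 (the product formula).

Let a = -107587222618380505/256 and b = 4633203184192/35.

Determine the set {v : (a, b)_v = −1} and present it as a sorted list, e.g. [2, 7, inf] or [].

Mod squares: a ≡ -120745, b ≡ 5215595. Check v ∈ {∞, 2, 5, 7, 11, 13, 17, 19, 23, 31, 41}.
v=7: a=7^2·(≡3), b=7^-1·(≡6) mod 7; (3|7)=-1, (6|7)=-1; (−1)^{2·-1·3}·(-1)^-1·(-1)^2 = -1.
v=19: a=19^1·(≡3), b=19^1·(≡13) mod 19; (3|19)=-1, (13|19)=-1; (−1)^{1·1·9}·(-1)^1·(-1)^1 = -1.
v=2: v_2(a)=-8, v_2(b)=6; units ≡ 7, 3 (mod 8); ε·ε+αω+βω = 1·1+-8·1+6·0 ≡ 1  ⇒  (a,b)_2 = -1.
v=17: a=17^0·(≡6), b=17^2·(≡11) mod 17; (6|17)=-1, (11|17)=-1; (−1)^{0·2·8}·(-1)^2·(-1)^0 = +1.
v=31: a=31^1·(≡17), b=31^1·(≡8) mod 31; (17|31)=-1, (8|31)=+1; (−1)^{1·1·15}·(-1)^1·(+1)^1 = +1.
v=23: a=23^2·(≡20), b=23^1·(≡3) mod 23; (20|23)=-1, (3|23)=+1; (−1)^{2·1·11}·(-1)^1·(+1)^2 = -1.
v=11: a=11^2·(≡10), b=11^1·(≡3) mod 11; (10|11)=-1, (3|11)=+1; (−1)^{2·1·5}·(-1)^1·(+1)^2 = -1.
v=13: a=13^2·(≡9), b=13^0·(≡7) mod 13; (9|13)=+1, (7|13)=-1; (−1)^{2·0·6}·(+1)^0·(-1)^2 = +1.
v=∞: -120745 < 0 and 5215595 > 0  ⇒  (a,b)_∞ = +1.
v=41: a=41^3·(≡19), b=41^2·(≡15) mod 41; (19|41)=-1, (15|41)=-1; (−1)^{3·2·20}·(-1)^2·(-1)^3 = -1.
v=5: a=5^1·(≡4), b=5^-1·(≡1) mod 5; (4|5)=+1, (1|5)=+1; (−1)^{1·-1·2}·(+1)^-1·(+1)^1 = +1.
(-120745, 5215595 / ℚ) ramifies at {2, 7, 11, 19, 23, 41}: a division algebra.

[2, 7, 11, 19, 23, 41]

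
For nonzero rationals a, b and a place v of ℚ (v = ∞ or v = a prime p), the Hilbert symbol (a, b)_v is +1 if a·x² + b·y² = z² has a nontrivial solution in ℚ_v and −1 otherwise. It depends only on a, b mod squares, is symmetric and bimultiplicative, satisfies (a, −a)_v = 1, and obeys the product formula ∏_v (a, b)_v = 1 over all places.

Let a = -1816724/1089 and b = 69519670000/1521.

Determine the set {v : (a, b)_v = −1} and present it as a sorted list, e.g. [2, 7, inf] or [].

Mod squares: a ≡ -9269, b ≡ 6951967. Check v ∈ {∞, 2, 3, 5, 7, 11, 13, 19, 23, 29, 31, 37}.
v=19: a=19^0·(≡3), b=19^1·(≡3) mod 19; (3|19)=-1, (3|19)=-1; (−1)^{0·1·9}·(-1)^1·(-1)^0 = -1.
v=13: a=13^1·(≡8), b=13^-2·(≡3) mod 13; (8|13)=-1, (3|13)=+1; (−1)^{1·-2·6}·(-1)^-2·(+1)^1 = +1.
v=3: a=3^-2·(≡1), b=3^-2·(≡1) mod 3; (1|3)=+1, (1|3)=+1; (−1)^{-2·-2·1}·(+1)^-2·(+1)^-2 = +1.
v=11: a=11^-2·(≡4), b=11^1·(≡1) mod 11; (4|11)=+1, (1|11)=+1; (−1)^{-2·1·5}·(+1)^1·(+1)^-2 = +1.
v=5: a=5^0·(≡4), b=5^4·(≡2) mod 5; (4|5)=+1, (2|5)=-1; (−1)^{0·4·2}·(+1)^4·(-1)^0 = +1.
v=37: a=37^0·(≡17), b=37^1·(≡31) mod 37; (17|37)=-1, (31|37)=-1; (−1)^{0·1·18}·(-1)^1·(-1)^0 = -1.
v=23: a=23^1·(≡5), b=23^0·(≡14) mod 23; (5|23)=-1, (14|23)=-1; (−1)^{1·0·11}·(-1)^0·(-1)^1 = -1.
v=2: v_2(a)=2, v_2(b)=4; units ≡ 3, 7 (mod 8); ε·ε+αω+βω = 1·1+2·0+4·1 ≡ 1  ⇒  (a,b)_2 = -1.
v=31: a=31^1·(≡12), b=31^1·(≡27) mod 31; (12|31)=-1, (27|31)=-1; (−1)^{1·1·15}·(-1)^1·(-1)^1 = -1.
v=7: a=7^2·(≡6), b=7^0·(≡2) mod 7; (6|7)=-1, (2|7)=+1; (−1)^{2·0·3}·(-1)^0·(+1)^2 = +1.
v=∞: -9269 < 0 and 6951967 > 0  ⇒  (a,b)_∞ = +1.
v=29: a=29^0·(≡26), b=29^1·(≡1) mod 29; (26|29)=-1, (1|29)=+1; (−1)^{0·1·14}·(-1)^1·(+1)^0 = -1.
|Ram(-9269, 6951967)| = 6, even; anisotropic at {2, 19, 23, 29, 31, 37}.

[2, 19, 23, 29, 31, 37]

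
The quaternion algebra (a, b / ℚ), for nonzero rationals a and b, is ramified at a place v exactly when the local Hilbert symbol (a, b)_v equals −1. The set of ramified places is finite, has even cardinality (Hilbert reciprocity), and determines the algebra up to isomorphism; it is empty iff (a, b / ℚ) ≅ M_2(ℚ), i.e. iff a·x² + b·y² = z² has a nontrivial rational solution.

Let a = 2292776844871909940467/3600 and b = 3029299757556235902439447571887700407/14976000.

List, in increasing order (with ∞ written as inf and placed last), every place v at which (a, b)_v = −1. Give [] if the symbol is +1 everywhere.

[2, 5, 7, 11, 17, 23]

Mod squares: a ≡ 52003, b ≡ 312455. Check v ∈ {∞, 2, 3, 5, 7, 11, 13, 17, 19, 23}.
v=7: a=7^1·(≡4), b=7^2·(≡5) mod 7; (4|7)=+1, (5|7)=-1; (−1)^{1·2·3}·(+1)^2·(-1)^1 = -1.
v=17: a=17^1·(≡1), b=17^2·(≡11) mod 17; (1|17)=+1, (11|17)=-1; (−1)^{1·2·8}·(+1)^2·(-1)^1 = -1.
v=∞: 52003 > 0 and 312455 > 0  ⇒  (a,b)_∞ = +1.
v=13: a=13^0·(≡12), b=13^-1·(≡11) mod 13; (12|13)=+1, (11|13)=-1; (−1)^{0·-1·6}·(+1)^-1·(-1)^0 = +1.
v=23: a=23^3·(≡22), b=23^5·(≡20) mod 23; (22|23)=-1, (20|23)=-1; (−1)^{3·5·11}·(-1)^5·(-1)^3 = -1.
v=2: v_2(a)=-4, v_2(b)=-10; units ≡ 3, 7 (mod 8); ε·ε+αω+βω = 1·1+-4·0+-10·1 ≡ 1  ⇒  (a,b)_2 = -1.
v=3: a=3^-2·(≡1), b=3^-2·(≡2) mod 3; (1|3)=+1, (2|3)=-1; (−1)^{-2·-2·1}·(+1)^-2·(-1)^-2 = +1.
v=19: a=19^7·(≡6), b=19^11·(≡3) mod 19; (6|19)=+1, (3|19)=-1; (−1)^{7·11·9}·(+1)^11·(-1)^7 = +1.
v=5: a=5^-2·(≡3), b=5^-3·(≡4) mod 5; (3|5)=-1, (4|5)=+1; (−1)^{-2·-3·2}·(-1)^-3·(+1)^-2 = -1.
v=11: a=11^6·(≡6), b=11^11·(≡9) mod 11; (6|11)=-1, (9|11)=+1; (−1)^{6·11·5}·(-1)^11·(+1)^6 = -1.
(52003, 312455 / ℚ) ramifies at {2, 5, 7, 11, 17, 23}: a division algebra.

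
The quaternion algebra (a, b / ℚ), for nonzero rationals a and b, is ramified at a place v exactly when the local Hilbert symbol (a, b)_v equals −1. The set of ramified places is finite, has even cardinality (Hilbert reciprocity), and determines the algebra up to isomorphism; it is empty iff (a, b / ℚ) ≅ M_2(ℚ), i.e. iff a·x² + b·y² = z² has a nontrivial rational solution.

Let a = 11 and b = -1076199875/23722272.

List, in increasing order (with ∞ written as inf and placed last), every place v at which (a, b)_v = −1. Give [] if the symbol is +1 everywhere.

[2, 31]

(a, b) ≡ (11, -310) mod (ℚ^×)²; places V = {2, 3, 5, 7, 11, 17, 31, 41, ∞}.
(a,b)_41: α=0, u≡11; β=-2, v≡8 (mod 41); (11|41)=-1, (8|41)=+1; sign (−1)^0·-1^-2·+1^0 = +1.
(a,b)_2: α=0, β=-5; u≡3, v≡5 (mod 8); ε(u)ε(v)=1·0, αω(v)=0·1, βω(u)=-5·1; sum ≡ 1  ⇒  -1.
(a,b)_5: α=0, u≡1; β=3, v≡3 (mod 5); (1|5)=+1, (3|5)=-1; sign (−1)^0·+1^3·-1^0 = +1.
(a,b)_7: α=0, u≡4; β=-2, v≡5 (mod 7); (4|7)=+1, (5|7)=-1; sign (−1)^0·+1^-2·-1^0 = +1.
(a,b)_∞: sgn(11)=+, sgn(-310)=−, so +1.
(a,b)_31: α=0, u≡11; β=3, v≡27 (mod 31); (11|31)=-1, (27|31)=-1; sign (−1)^0·-1^3·-1^0 = -1.
(a,b)_17: α=0, u≡11; β=2, v≡2 (mod 17); (11|17)=-1, (2|17)=+1; sign (−1)^0·-1^2·+1^0 = +1.
(a,b)_11: α=1, u≡1; β=0, v≡4 (mod 11); (1|11)=+1, (4|11)=+1; sign (−1)^0·+1^0·+1^1 = +1.
(a,b)_3: α=0, u≡2; β=-2, v≡2 (mod 3); (2|3)=-1, (2|3)=-1; sign (−1)^0·-1^-2·-1^0 = +1.
|Ram(11, -310)| = 2, even; anisotropic at {2, 31}.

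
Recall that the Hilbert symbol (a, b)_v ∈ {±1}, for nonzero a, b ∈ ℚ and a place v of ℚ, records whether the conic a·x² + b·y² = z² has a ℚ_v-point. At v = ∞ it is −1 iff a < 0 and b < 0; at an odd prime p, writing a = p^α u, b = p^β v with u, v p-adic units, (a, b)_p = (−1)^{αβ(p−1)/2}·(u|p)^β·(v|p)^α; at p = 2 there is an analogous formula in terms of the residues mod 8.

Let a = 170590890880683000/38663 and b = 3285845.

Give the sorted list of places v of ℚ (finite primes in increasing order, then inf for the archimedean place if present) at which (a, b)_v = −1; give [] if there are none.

(a, b) ≡ (3515090, 3285845) mod (ℚ^×)²; places V = {2, 3, 5, 7, 13, 17, 23, 29, 31, 41, 43, ∞}.
(a,b)_43: α=2, u≡27; β=1, v≡4 (mod 43); (27|43)=-1, (4|43)=+1; sign (−1)^0·-1^1·+1^2 = -1.
(a,b)_3: α=6, u≡2; β=0, v≡2 (mod 3); (2|3)=-1, (2|3)=-1; sign (−1)^0·-1^0·-1^6 = +1.
(a,b)_2: α=3, β=0; u≡1, v≡5 (mod 8); ε(u)ε(v)=0·0, αω(v)=3·1, βω(u)=0·0; sum ≡ 1  ⇒  -1.
(a,b)_13: α=2, u≡7; β=0, v≡4 (mod 13); (7|13)=-1, (4|13)=+1; sign (−1)^0·-1^0·+1^2 = +1.
(a,b)_31: α=1, u≡26; β=1, v≡6 (mod 31); (26|31)=-1, (6|31)=-1; sign (−1)^1·-1^1·-1^1 = -1.
(a,b)_41: α=-2, u≡33; β=0, v≡23 (mod 41); (33|41)=+1, (23|41)=+1; sign (−1)^0·+1^0·+1^-2 = +1.
(a,b)_29: α=1, u≡3; β=1, v≡2 (mod 29); (3|29)=-1, (2|29)=-1; sign (−1)^0·-1^1·-1^1 = +1.
(a,b)_5: α=3, u≡3; β=1, v≡4 (mod 5); (3|5)=-1, (4|5)=+1; sign (−1)^0·-1^1·+1^3 = -1.
(a,b)_17: α=1, u≡9; β=1, v≡12 (mod 17); (9|17)=+1, (12|17)=-1; sign (−1)^0·+1^1·-1^1 = -1.
(a,b)_7: α=2, u≡6; β=0, v≡3 (mod 7); (6|7)=-1, (3|7)=-1; sign (−1)^0·-1^0·-1^2 = +1.
(a,b)_∞: sgn(3515090)=+, sgn(3285845)=+, so +1.
(a,b)_23: α=-1, u≡18; β=0, v≡19 (mod 23); (18|23)=+1, (19|23)=-1; sign (−1)^0·+1^0·-1^-1 = -1.
|Ram(3515090, 3285845)| = 6, even; anisotropic at {2, 5, 17, 23, 31, 43}.

[2, 5, 17, 23, 31, 43]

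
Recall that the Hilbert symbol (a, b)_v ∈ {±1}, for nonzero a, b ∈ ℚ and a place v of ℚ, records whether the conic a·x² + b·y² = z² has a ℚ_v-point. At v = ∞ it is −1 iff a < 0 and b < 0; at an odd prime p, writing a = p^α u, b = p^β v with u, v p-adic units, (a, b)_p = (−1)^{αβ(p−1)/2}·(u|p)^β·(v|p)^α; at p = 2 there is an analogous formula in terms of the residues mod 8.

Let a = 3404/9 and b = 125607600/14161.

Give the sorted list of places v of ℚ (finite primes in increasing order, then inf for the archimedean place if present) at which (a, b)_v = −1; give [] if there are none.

(a, b) ≡ (851, 34891) mod (ℚ^×)²; places V = {2, 3, 5, 7, 17, 23, 37, 41, ∞}.
(a,b)_41: α=0, u≡32; β=1, v≡5 (mod 41); (32|41)=+1, (5|41)=+1; sign (−1)^0·+1^1·+1^0 = +1.
(a,b)_23: α=1, u≡19; β=1, v≡5 (mod 23); (19|23)=-1, (5|23)=-1; sign (−1)^1·-1^1·-1^1 = -1.
(a,b)_2: α=2, β=4; u≡3, v≡3 (mod 8); ε(u)ε(v)=1·1, αω(v)=2·1, βω(u)=4·1; sum ≡ 1  ⇒  -1.
(a,b)_∞: sgn(851)=+, sgn(34891)=+, so +1.
(a,b)_5: α=0, u≡1; β=2, v≡4 (mod 5); (1|5)=+1, (4|5)=+1; sign (−1)^0·+1^2·+1^0 = +1.
(a,b)_17: α=0, u≡8; β=-2, v≡14 (mod 17); (8|17)=+1, (14|17)=-1; sign (−1)^0·+1^-2·-1^0 = +1.
(a,b)_7: α=0, u≡1; β=-2, v≡3 (mod 7); (1|7)=+1, (3|7)=-1; sign (−1)^0·+1^-2·-1^0 = +1.
(a,b)_37: α=1, u≡2; β=1, v≡32 (mod 37); (2|37)=-1, (32|37)=-1; sign (−1)^0·-1^1·-1^1 = +1.
(a,b)_3: α=-2, u≡2; β=2, v≡1 (mod 3); (2|3)=-1, (1|3)=+1; sign (−1)^0·-1^2·+1^-2 = +1.
Ram(851, 34891) = {2, 23}; no ℚ_2-point on the conic.

[2, 23]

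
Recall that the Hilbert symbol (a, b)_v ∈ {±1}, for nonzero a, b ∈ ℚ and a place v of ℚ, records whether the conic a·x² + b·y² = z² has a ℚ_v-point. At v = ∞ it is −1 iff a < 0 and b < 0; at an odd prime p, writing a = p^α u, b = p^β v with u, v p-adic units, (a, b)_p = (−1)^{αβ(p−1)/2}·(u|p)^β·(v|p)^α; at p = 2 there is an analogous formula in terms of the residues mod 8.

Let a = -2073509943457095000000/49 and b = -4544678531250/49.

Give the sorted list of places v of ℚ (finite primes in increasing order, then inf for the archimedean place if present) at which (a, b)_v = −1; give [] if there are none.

[3, 13, 23, inf]

(a, b) ≡ (-255, -111826) mod (ℚ^×)²; places V = {2, 3, 5, 7, 11, 13, 17, 23, ∞}.
(a,b)_13: α=2, u≡2; β=1, v≡10 (mod 13); (2|13)=-1, (10|13)=+1; sign (−1)^0·-1^1·+1^2 = -1.
(a,b)_2: α=6, β=1; u≡1, v≡7 (mod 8); ε(u)ε(v)=0·1, αω(v)=6·0, βω(u)=1·0; sum ≡ 0  ⇒  +1.
(a,b)_∞: sgn(-255)=−, sgn(-111826)=−, so -1.
(a,b)_7: α=-2, u≡4; β=-2, v≡3 (mod 7); (4|7)=+1, (3|7)=-1; sign (−1)^0·+1^-2·-1^-2 = +1.
(a,b)_17: α=5, u≡1; β=3, v≡8 (mod 17); (1|17)=+1, (8|17)=+1; sign (−1)^0·+1^3·+1^5 = +1.
(a,b)_3: α=3, u≡2; β=2, v≡2 (mod 3); (2|3)=-1, (2|3)=-1; sign (−1)^0·-1^2·-1^3 = -1.
(a,b)_11: α=2, u≡9; β=1, v≡1 (mod 11); (9|11)=+1, (1|11)=+1; sign (−1)^0·+1^1·+1^2 = +1.
(a,b)_5: α=7, u≡1; β=6, v≡1 (mod 5); (1|5)=+1, (1|5)=+1; sign (−1)^0·+1^6·+1^7 = +1.
(a,b)_23: α=2, u≡22; β=1, v≡21 (mod 23); (22|23)=-1, (21|23)=-1; sign (−1)^0·-1^1·-1^2 = -1.
|Ram(-255, -111826)| = 4, even; anisotropic at {3, 13, 23, ∞}.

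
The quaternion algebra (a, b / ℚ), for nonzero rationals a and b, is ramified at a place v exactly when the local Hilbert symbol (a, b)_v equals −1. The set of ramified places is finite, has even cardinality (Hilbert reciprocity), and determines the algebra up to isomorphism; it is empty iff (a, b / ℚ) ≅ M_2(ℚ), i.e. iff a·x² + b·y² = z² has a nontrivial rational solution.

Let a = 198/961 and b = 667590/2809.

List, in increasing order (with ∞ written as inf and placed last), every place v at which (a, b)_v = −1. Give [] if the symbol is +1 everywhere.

[2, 5]

(a, b) ≡ (22, 2310) mod (ℚ^×)²; places V = {2, 3, 5, 7, 11, 17, 31, 53, ∞}.
(a,b)_3: α=2, u≡1; β=1, v≡2 (mod 3); (1|3)=+1, (2|3)=-1; sign (−1)^0·+1^1·-1^2 = +1.
(a,b)_∞: sgn(22)=+, sgn(2310)=+, so +1.
(a,b)_2: α=1, β=1; u≡3, v≡3 (mod 8); ε(u)ε(v)=1·1, αω(v)=1·1, βω(u)=1·1; sum ≡ 1  ⇒  -1.
(a,b)_5: α=0, u≡3; β=1, v≡2 (mod 5); (3|5)=-1, (2|5)=-1; sign (−1)^0·-1^1·-1^0 = -1.
(a,b)_31: α=-2, u≡12; β=0, v≡28 (mod 31); (12|31)=-1, (28|31)=+1; sign (−1)^0·-1^0·+1^-2 = +1.
(a,b)_11: α=1, u≡10; β=1, v≡9 (mod 11); (10|11)=-1, (9|11)=+1; sign (−1)^1·-1^1·+1^1 = +1.
(a,b)_7: α=0, u≡1; β=1, v≡1 (mod 7); (1|7)=+1, (1|7)=+1; sign (−1)^0·+1^1·+1^0 = +1.
(a,b)_53: α=0, u≡51; β=-2, v≡2 (mod 53); (51|53)=-1, (2|53)=-1; sign (−1)^0·-1^-2·-1^0 = +1.
(a,b)_17: α=0, u≡5; β=2, v≡8 (mod 17); (5|17)=-1, (8|17)=+1; sign (−1)^0·-1^2·+1^0 = +1.
|Ram(22, 2310)| = 2, even; anisotropic at {2, 5}.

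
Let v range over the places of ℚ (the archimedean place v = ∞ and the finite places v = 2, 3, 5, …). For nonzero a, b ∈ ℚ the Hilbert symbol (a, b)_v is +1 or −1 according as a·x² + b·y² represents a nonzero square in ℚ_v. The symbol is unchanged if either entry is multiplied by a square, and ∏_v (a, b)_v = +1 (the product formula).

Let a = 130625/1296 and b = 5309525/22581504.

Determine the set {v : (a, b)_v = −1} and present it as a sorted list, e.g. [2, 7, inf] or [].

[17, 19]

(a, b) ≡ (209, 221) mod (ℚ^×)²; places V = {2, 3, 5, 11, 13, 17, 19, 31, ∞}.
(a,b)_2: α=-4, β=-8; u≡1, v≡5 (mod 8); ε(u)ε(v)=0·0, αω(v)=-4·1, βω(u)=-8·0; sum ≡ 0  ⇒  +1.
(a,b)_11: α=1, u≡8; β=-2, v≡5 (mod 11); (8|11)=-1, (5|11)=+1; sign (−1)^0·-1^-2·+1^1 = +1.
(a,b)_13: α=0, u≡3; β=1, v≡3 (mod 13); (3|13)=+1, (3|13)=+1; sign (−1)^0·+1^1·+1^0 = +1.
(a,b)_17: α=0, u≡12; β=1, v≡4 (mod 17); (12|17)=-1, (4|17)=+1; sign (−1)^0·-1^1·+1^0 = -1.
(a,b)_5: α=4, u≡4; β=2, v≡4 (mod 5); (4|5)=+1, (4|5)=+1; sign (−1)^0·+1^2·+1^4 = +1.
(a,b)_∞: sgn(209)=+, sgn(221)=+, so +1.
(a,b)_19: α=1, u≡4; β=0, v≡8 (mod 19); (4|19)=+1, (8|19)=-1; sign (−1)^0·+1^0·-1^1 = -1.
(a,b)_31: α=0, u≡17; β=2, v≡2 (mod 31); (17|31)=-1, (2|31)=+1; sign (−1)^0·-1^2·+1^0 = +1.
(a,b)_3: α=-4, u≡2; β=-6, v≡2 (mod 3); (2|3)=-1, (2|3)=-1; sign (−1)^0·-1^-6·-1^-4 = +1.
(209, 221 / ℚ) ramifies at {17, 19}: a division algebra.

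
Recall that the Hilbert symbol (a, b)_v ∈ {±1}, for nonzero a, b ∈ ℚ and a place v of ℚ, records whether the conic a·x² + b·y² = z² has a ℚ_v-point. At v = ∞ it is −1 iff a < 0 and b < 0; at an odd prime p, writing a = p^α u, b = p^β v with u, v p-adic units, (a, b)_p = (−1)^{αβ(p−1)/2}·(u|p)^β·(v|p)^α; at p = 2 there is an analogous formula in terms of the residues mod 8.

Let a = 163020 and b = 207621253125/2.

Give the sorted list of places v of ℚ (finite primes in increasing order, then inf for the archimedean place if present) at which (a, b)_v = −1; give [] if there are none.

(a, b) ≡ (40755, 10) mod (ℚ^×)²; places V = {2, 3, 5, 11, 13, 19, ∞}.
(a,b)_3: α=1, u≡1; β=2, v≡1 (mod 3); (1|3)=+1, (1|3)=+1; sign (−1)^0·+1^2·+1^1 = +1.
(a,b)_2: α=2, β=-1; u≡3, v≡5 (mod 8); ε(u)ε(v)=1·0, αω(v)=2·1, βω(u)=-1·1; sum ≡ 1  ⇒  -1.
(a,b)_19: α=1, u≡11; β=2, v≡3 (mod 19); (11|19)=+1, (3|19)=-1; sign (−1)^0·+1^2·-1^1 = -1.
(a,b)_∞: sgn(40755)=+, sgn(10)=+, so +1.
(a,b)_11: α=1, u≡3; β=2, v≡8 (mod 11); (3|11)=+1, (8|11)=-1; sign (−1)^0·+1^2·-1^1 = -1.
(a,b)_5: α=1, u≡4; β=5, v≡3 (mod 5); (4|5)=+1, (3|5)=-1; sign (−1)^0·+1^5·-1^1 = -1.
(a,b)_13: α=1, u≡8; β=2, v≡3 (mod 13); (8|13)=-1, (3|13)=+1; sign (−1)^0·-1^2·+1^1 = +1.
Ram(40755, 10) = {2, 5, 11, 19}; no ℚ_2-point on the conic.

[2, 5, 11, 19]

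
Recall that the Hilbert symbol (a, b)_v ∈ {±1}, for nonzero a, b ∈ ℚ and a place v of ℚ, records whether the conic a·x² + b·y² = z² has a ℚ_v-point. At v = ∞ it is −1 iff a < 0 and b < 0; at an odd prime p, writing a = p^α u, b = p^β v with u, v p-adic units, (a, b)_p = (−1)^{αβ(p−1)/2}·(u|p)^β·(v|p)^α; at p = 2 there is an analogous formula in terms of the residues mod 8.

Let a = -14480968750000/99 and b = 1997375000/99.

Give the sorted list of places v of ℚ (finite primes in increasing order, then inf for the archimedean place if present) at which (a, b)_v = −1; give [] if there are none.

[5, 29]

Mod squares: a ≡ -30305, b ≡ 418. Check v ∈ {∞, 2, 3, 5, 11, 19, 29}.
v=5: a=5^9·(≡1), b=5^6·(≡3) mod 5; (1|5)=+1, (3|5)=-1; (−1)^{9·6·2}·(+1)^6·(-1)^9 = -1.
v=2: v_2(a)=4, v_2(b)=3; units ≡ 7, 1 (mod 8); ε·ε+αω+βω = 1·0+4·0+3·0 ≡ 0  ⇒  (a,b)_2 = +1.
v=19: a=19^1·(≡9), b=19^1·(≡13) mod 19; (9|19)=+1, (13|19)=-1; (−1)^{1·1·9}·(+1)^1·(-1)^1 = +1.
v=3: a=3^-2·(≡1), b=3^-2·(≡1) mod 3; (1|3)=+1, (1|3)=+1; (−1)^{-2·-2·1}·(+1)^-2·(+1)^-2 = +1.
v=11: a=11^-1·(≡8), b=11^-1·(≡3) mod 11; (8|11)=-1, (3|11)=+1; (−1)^{-1·-1·5}·(-1)^-1·(+1)^-1 = +1.
v=∞: -30305 < 0 and 418 > 0  ⇒  (a,b)_∞ = +1.
v=29: a=29^3·(≡5), b=29^2·(≡11) mod 29; (5|29)=+1, (11|29)=-1; (−1)^{3·2·14}·(+1)^2·(-1)^3 = -1.
|Ram(-30305, 418)| = 2, even; anisotropic at {5, 29}.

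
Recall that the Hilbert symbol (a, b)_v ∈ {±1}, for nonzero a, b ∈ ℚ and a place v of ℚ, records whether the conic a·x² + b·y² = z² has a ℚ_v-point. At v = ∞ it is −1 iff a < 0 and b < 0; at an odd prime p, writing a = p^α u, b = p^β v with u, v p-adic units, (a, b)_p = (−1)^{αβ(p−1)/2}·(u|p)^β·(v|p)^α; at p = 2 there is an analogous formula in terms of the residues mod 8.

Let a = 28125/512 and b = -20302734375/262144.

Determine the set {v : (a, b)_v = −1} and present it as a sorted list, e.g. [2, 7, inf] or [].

[7, 11]

(a, b) ≡ (10, -231) mod (ℚ^×)²; places V = {2, 3, 5, 7, 11, ∞}.
(a,b)_3: α=2, u≡1; β=3, v≡1 (mod 3); (1|3)=+1, (1|3)=+1; sign (−1)^0·+1^3·+1^2 = +1.
(a,b)_11: α=0, u≡7; β=1, v≡3 (mod 11); (7|11)=-1, (3|11)=+1; sign (−1)^0·-1^1·+1^0 = -1.
(a,b)_2: α=-9, β=-18; u≡5, v≡1 (mod 8); ε(u)ε(v)=0·0, αω(v)=-9·0, βω(u)=-18·1; sum ≡ 0  ⇒  +1.
(a,b)_5: α=5, u≡2; β=10, v≡4 (mod 5); (2|5)=-1, (4|5)=+1; sign (−1)^0·-1^10·+1^5 = +1.
(a,b)_7: α=0, u≡6; β=1, v≡1 (mod 7); (6|7)=-1, (1|7)=+1; sign (−1)^0·-1^1·+1^0 = -1.
(a,b)_∞: sgn(10)=+, sgn(-231)=−, so +1.
|Ram(10, -231)| = 2, even; anisotropic at {7, 11}.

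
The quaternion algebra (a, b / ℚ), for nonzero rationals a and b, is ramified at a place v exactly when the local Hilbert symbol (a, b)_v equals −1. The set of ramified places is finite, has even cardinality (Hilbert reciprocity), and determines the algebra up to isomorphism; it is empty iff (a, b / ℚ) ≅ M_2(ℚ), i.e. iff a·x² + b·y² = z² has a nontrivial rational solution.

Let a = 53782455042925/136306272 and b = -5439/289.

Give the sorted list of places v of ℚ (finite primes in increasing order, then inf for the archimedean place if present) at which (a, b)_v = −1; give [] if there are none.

Mod squares: a ≡ 3774, b ≡ -111. Check v ∈ {∞, 2, 3, 5, 7, 17, 19, 37}.
v=2: v_2(a)=-5, v_2(b)=0; units ≡ 7, 1 (mod 8); ε·ε+αω+βω = 1·0+-5·0+0·0 ≡ 0  ⇒  (a,b)_2 = +1.
v=19: a=19^2·(≡18), b=19^0·(≡13) mod 19; (18|19)=-1, (13|19)=-1; (−1)^{2·0·9}·(-1)^0·(-1)^2 = +1.
v=3: a=3^-1·(≡1), b=3^1·(≡2) mod 3; (1|3)=+1, (2|3)=-1; (−1)^{-1·1·1}·(+1)^1·(-1)^-1 = +1.
v=7: a=7^6·(≡4), b=7^2·(≡4) mod 7; (4|7)=+1, (4|7)=+1; (−1)^{6·2·3}·(+1)^2·(+1)^6 = +1.
v=17: a=17^-5·(≡13), b=17^-2·(≡1) mod 17; (13|17)=+1, (1|17)=+1; (−1)^{-5·-2·8}·(+1)^-2·(+1)^-5 = +1.
v=5: a=5^2·(≡1), b=5^0·(≡4) mod 5; (1|5)=+1, (4|5)=+1; (−1)^{2·0·2}·(+1)^0·(+1)^2 = +1.
v=37: a=37^3·(≡3), b=37^1·(≡21) mod 37; (3|37)=+1, (21|37)=+1; (−1)^{3·1·18}·(+1)^1·(+1)^3 = +1.
v=∞: 3774 > 0 and -111 < 0  ⇒  (a,b)_∞ = +1.
Every local symbol is +1, so the conic 3774·x² + -111·y² = z² has ℚ_v-points for all v and hence a ℚ-point; (a, b / ℚ) ≅ M_2(ℚ).

[]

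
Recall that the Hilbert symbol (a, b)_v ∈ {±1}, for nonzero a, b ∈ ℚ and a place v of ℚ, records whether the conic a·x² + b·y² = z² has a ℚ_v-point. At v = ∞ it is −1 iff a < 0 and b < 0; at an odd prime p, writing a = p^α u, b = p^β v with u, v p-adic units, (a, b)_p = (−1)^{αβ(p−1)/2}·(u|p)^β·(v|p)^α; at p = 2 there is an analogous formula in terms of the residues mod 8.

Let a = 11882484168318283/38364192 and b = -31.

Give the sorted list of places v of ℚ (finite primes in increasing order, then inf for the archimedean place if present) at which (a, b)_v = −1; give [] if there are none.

Mod squares: a ≡ 416806, b ≡ -31. Check v ∈ {∞, 2, 3, 13, 17, 19, 23, 31, 37, 41, 43}.
v=3: a=3^-4·(≡1), b=3^0·(≡2) mod 3; (1|3)=+1, (2|3)=-1; (−1)^{-4·0·1}·(+1)^0·(-1)^-4 = +1.
v=37: a=37^2·(≡30), b=37^0·(≡6) mod 37; (30|37)=+1, (6|37)=-1; (−1)^{2·0·18}·(+1)^0·(-1)^2 = +1.
v=13: a=13^1·(≡10), b=13^0·(≡8) mod 13; (10|13)=+1, (8|13)=-1; (−1)^{1·0·6}·(+1)^0·(-1)^1 = -1.
v=19: a=19^-2·(≡8), b=19^0·(≡7) mod 19; (8|19)=-1, (7|19)=+1; (−1)^{-2·0·9}·(-1)^0·(+1)^-2 = +1.
v=2: v_2(a)=-5, v_2(b)=0; units ≡ 3, 1 (mod 8); ε·ε+αω+βω = 1·0+-5·0+0·1 ≡ 0  ⇒  (a,b)_2 = +1.
v=31: a=31^4·(≡22), b=31^1·(≡30) mod 31; (22|31)=-1, (30|31)=-1; (−1)^{4·1·15}·(-1)^1·(-1)^4 = -1.
v=41: a=41^-1·(≡1), b=41^0·(≡10) mod 41; (1|41)=+1, (10|41)=+1; (−1)^{-1·0·20}·(+1)^0·(+1)^-1 = +1.
v=∞: 416806 > 0 and -31 < 0  ⇒  (a,b)_∞ = +1.
v=23: a=23^1·(≡10), b=23^0·(≡15) mod 23; (10|23)=-1, (15|23)=-1; (−1)^{1·0·11}·(-1)^0·(-1)^1 = -1.
v=43: a=43^2·(≡30), b=43^0·(≡12) mod 43; (30|43)=-1, (12|43)=-1; (−1)^{2·0·21}·(-1)^0·(-1)^2 = +1.
v=17: a=17^1·(≡4), b=17^0·(≡3) mod 17; (4|17)=+1, (3|17)=-1; (−1)^{1·0·8}·(+1)^0·(-1)^1 = -1.
|Ram(416806, -31)| = 4, even; anisotropic at {13, 17, 23, 31}.

[13, 17, 23, 31]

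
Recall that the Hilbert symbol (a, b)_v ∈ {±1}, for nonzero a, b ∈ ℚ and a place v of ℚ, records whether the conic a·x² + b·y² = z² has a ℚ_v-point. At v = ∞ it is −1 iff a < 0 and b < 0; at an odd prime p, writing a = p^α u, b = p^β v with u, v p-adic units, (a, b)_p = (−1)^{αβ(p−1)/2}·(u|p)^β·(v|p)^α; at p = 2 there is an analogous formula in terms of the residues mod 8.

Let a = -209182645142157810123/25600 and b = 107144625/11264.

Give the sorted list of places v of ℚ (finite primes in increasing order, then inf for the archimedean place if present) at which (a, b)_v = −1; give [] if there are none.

(a, b) ≡ (-1547, 19635) mod (ℚ^×)²; places V = {2, 3, 5, 7, 11, 13, 17, ∞}.
(a,b)_2: α=-10, β=-10; u≡5, v≡3 (mod 8); ε(u)ε(v)=0·1, αω(v)=-10·1, βω(u)=-10·1; sum ≡ 0  ⇒  +1.
(a,b)_17: α=3, u≡14; β=1, v≡13 (mod 17); (14|17)=-1, (13|17)=+1; sign (−1)^0·-1^1·+1^3 = -1.
(a,b)_∞: sgn(-1547)=−, sgn(19635)=+, so +1.
(a,b)_7: α=11, u≡6; β=5, v≡5 (mod 7); (6|7)=-1, (5|7)=-1; sign (−1)^1·-1^5·-1^11 = -1.
(a,b)_3: α=4, u≡1; β=1, v≡2 (mod 3); (1|3)=+1, (2|3)=-1; sign (−1)^0·+1^1·-1^4 = +1.
(a,b)_13: α=3, u≡8; β=0, v≡7 (mod 13); (8|13)=-1, (7|13)=-1; sign (−1)^0·-1^0·-1^3 = -1.
(a,b)_5: α=-2, u≡3; β=3, v≡3 (mod 5); (3|5)=-1, (3|5)=-1; sign (−1)^0·-1^3·-1^-2 = -1.
(a,b)_11: α=2, u≡9; β=-1, v≡5 (mod 11); (9|11)=+1, (5|11)=+1; sign (−1)^0·+1^-1·+1^2 = +1.
Ram(-1547, 19635) = {5, 7, 13, 17}; no ℚ_5-point on the conic.

[5, 7, 13, 17]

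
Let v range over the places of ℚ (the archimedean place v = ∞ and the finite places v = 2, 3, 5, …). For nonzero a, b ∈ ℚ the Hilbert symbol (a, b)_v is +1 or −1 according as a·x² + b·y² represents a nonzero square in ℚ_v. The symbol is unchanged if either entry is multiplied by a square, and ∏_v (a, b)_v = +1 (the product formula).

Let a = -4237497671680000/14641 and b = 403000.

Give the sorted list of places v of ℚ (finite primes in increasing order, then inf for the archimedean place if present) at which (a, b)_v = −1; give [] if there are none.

Mod squares: a ≡ -13, b ≡ 4030. Check v ∈ {∞, 2, 5, 7, 11, 13, 31}.
v=2: v_2(a)=16, v_2(b)=3; units ≡ 3, 7 (mod 8); ε·ε+αω+βω = 1·1+16·0+3·1 ≡ 0  ⇒  (a,b)_2 = +1.
v=31: a=31^2·(≡18), b=31^1·(≡11) mod 31; (18|31)=+1, (11|31)=-1; (−1)^{2·1·15}·(+1)^1·(-1)^2 = +1.
v=5: a=5^4·(≡2), b=5^3·(≡4) mod 5; (2|5)=-1, (4|5)=+1; (−1)^{4·3·2}·(-1)^3·(+1)^4 = -1.
v=13: a=13^3·(≡10), b=13^1·(≡8) mod 13; (10|13)=+1, (8|13)=-1; (−1)^{3·1·6}·(+1)^1·(-1)^3 = -1.
v=∞: -13 < 0 and 4030 > 0  ⇒  (a,b)_∞ = +1.
v=7: a=7^2·(≡2), b=7^0·(≡3) mod 7; (2|7)=+1, (3|7)=-1; (−1)^{2·0·3}·(+1)^0·(-1)^2 = +1.
v=11: a=11^-4·(≡9), b=11^0·(≡4) mod 11; (9|11)=+1, (4|11)=+1; (−1)^{-4·0·5}·(+1)^0·(+1)^-4 = +1.
(-13, 4030 / ℚ) ramifies at {5, 13}: a division algebra.

[5, 13]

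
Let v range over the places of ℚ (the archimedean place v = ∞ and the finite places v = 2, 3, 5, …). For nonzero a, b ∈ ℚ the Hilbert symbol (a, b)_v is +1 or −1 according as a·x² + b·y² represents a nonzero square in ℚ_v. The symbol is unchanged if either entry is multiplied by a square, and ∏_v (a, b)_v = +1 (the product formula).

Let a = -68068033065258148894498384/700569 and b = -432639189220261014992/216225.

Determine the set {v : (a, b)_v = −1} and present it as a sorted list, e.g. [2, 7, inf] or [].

[2, 13, 19, 23, 29, inf]

Mod squares: a ≡ -164749, b ≡ -437. Check v ∈ {∞, 2, 3, 5, 7, 11, 13, 19, 23, 29, 31, 41}.
v=2: v_2(a)=4, v_2(b)=4; units ≡ 3, 3 (mod 8); ε·ε+αω+βω = 1·1+4·1+4·1 ≡ 1  ⇒  (a,b)_2 = -1.
v=41: a=41^2·(≡38), b=41^2·(≡30) mod 41; (38|41)=-1, (30|41)=-1; (−1)^{2·2·20}·(-1)^2·(-1)^2 = +1.
v=5: a=5^0·(≡4), b=5^-2·(≡2) mod 5; (4|5)=+1, (2|5)=-1; (−1)^{0·-2·2}·(+1)^-2·(-1)^0 = +1.
v=∞: -164749 < 0 and -437 < 0  ⇒  (a,b)_∞ = -1.
v=23: a=23^1·(≡4), b=23^1·(≡4) mod 23; (4|23)=+1, (4|23)=+1; (−1)^{1·1·11}·(+1)^1·(+1)^1 = -1.
v=29: a=29^3·(≡12), b=29^2·(≡27) mod 29; (12|29)=-1, (27|29)=-1; (−1)^{3·2·14}·(-1)^2·(-1)^3 = -1.
v=31: a=31^-2·(≡9), b=31^-2·(≡2) mod 31; (9|31)=+1, (2|31)=+1; (−1)^{-2·-2·15}·(+1)^-2·(+1)^-2 = +1.
v=11: a=11^6·(≡1), b=11^4·(≡3) mod 11; (1|11)=+1, (3|11)=+1; (−1)^{6·4·5}·(+1)^4·(+1)^6 = +1.
v=13: a=13^5·(≡2), b=13^2·(≡8) mod 13; (2|13)=-1, (8|13)=-1; (−1)^{5·2·6}·(-1)^2·(-1)^5 = -1.
v=7: a=7^0·(≡5), b=7^2·(≡1) mod 7; (5|7)=-1, (1|7)=+1; (−1)^{0·2·3}·(-1)^2·(+1)^0 = +1.
v=19: a=19^3·(≡18), b=19^3·(≡8) mod 19; (18|19)=-1, (8|19)=-1; (−1)^{3·3·9}·(-1)^3·(-1)^3 = -1.
v=3: a=3^-6·(≡2), b=3^-2·(≡1) mod 3; (2|3)=-1, (1|3)=+1; (−1)^{-6·-2·1}·(-1)^-2·(+1)^-6 = +1.
|Ram(-164749, -437)| = 6, even; anisotropic at {2, 13, 19, 23, 29, ∞}.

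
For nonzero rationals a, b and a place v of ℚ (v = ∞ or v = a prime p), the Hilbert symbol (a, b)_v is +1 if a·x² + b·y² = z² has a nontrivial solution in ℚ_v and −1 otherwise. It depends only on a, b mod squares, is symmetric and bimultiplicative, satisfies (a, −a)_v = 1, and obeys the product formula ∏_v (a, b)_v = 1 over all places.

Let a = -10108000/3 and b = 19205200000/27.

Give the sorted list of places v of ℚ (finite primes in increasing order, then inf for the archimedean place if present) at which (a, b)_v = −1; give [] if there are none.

(a, b) ≡ (-210, 3990) mod (ℚ^×)²; places V = {2, 3, 5, 7, 19, ∞}.
(a,b)_5: α=3, u≡2; β=5, v≡2 (mod 5); (2|5)=-1, (2|5)=-1; sign (−1)^0·-1^5·-1^3 = +1.
(a,b)_19: α=2, u≡2; β=3, v≡1 (mod 19); (2|19)=-1, (1|19)=+1; sign (−1)^0·-1^3·+1^2 = -1.
(a,b)_3: α=-1, u≡2; β=-3, v≡1 (mod 3); (2|3)=-1, (1|3)=+1; sign (−1)^1·-1^-3·+1^-1 = +1.
(a,b)_∞: sgn(-210)=−, sgn(3990)=+, so +1.
(a,b)_7: α=1, u≡3; β=1, v≡6 (mod 7); (3|7)=-1, (6|7)=-1; sign (−1)^1·-1^1·-1^1 = -1.
(a,b)_2: α=5, β=7; u≡7, v≡3 (mod 8); ε(u)ε(v)=1·1, αω(v)=5·1, βω(u)=7·0; sum ≡ 0  ⇒  +1.
|Ram(-210, 3990)| = 2, even; anisotropic at {7, 19}.

[7, 19]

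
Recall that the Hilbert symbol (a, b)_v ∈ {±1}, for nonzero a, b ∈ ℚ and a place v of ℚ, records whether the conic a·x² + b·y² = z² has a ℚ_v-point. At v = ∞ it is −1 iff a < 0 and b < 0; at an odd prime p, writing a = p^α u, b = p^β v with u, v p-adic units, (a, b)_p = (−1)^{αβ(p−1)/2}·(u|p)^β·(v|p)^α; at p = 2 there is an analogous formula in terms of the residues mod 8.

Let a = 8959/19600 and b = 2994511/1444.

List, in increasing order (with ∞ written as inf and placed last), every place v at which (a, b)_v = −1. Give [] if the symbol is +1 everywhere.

(a, b) ≡ (31, 17719) mod (ℚ^×)²; places V = {2, 5, 7, 13, 17, 19, 29, 31, 47, ∞}.
(a,b)_47: α=0, u≡29; β=1, v≡34 (mod 47); (29|47)=-1, (34|47)=+1; sign (−1)^0·-1^1·+1^0 = -1.
(a,b)_7: α=-2, u≡6; β=0, v≡1 (mod 7); (6|7)=-1, (1|7)=+1; sign (−1)^0·-1^0·+1^-2 = +1.
(a,b)_13: α=0, u≡6; β=3, v≡11 (mod 13); (6|13)=-1, (11|13)=-1; sign (−1)^0·-1^3·-1^0 = -1.
(a,b)_2: α=-4, β=-2; u≡7, v≡7 (mod 8); ε(u)ε(v)=1·1, αω(v)=-4·0, βω(u)=-2·0; sum ≡ 1  ⇒  -1.
(a,b)_5: α=-2, u≡1; β=0, v≡4 (mod 5); (1|5)=+1, (4|5)=+1; sign (−1)^0·+1^0·+1^-2 = +1.
(a,b)_29: α=0, u≡15; β=1, v≡21 (mod 29); (15|29)=-1, (21|29)=-1; sign (−1)^0·-1^1·-1^0 = -1.
(a,b)_∞: sgn(31)=+, sgn(17719)=+, so +1.
(a,b)_17: α=2, u≡3; β=0, v≡5 (mod 17); (3|17)=-1, (5|17)=-1; sign (−1)^0·-1^0·-1^2 = +1.
(a,b)_31: α=1, u≡9; β=0, v≡14 (mod 31); (9|31)=+1, (14|31)=+1; sign (−1)^0·+1^0·+1^1 = +1.
(a,b)_19: α=0, u≡13; β=-2, v≡4 (mod 19); (13|19)=-1, (4|19)=+1; sign (−1)^0·-1^-2·+1^0 = +1.
|Ram(31, 17719)| = 4, even; anisotropic at {2, 13, 29, 47}.

[2, 13, 29, 47]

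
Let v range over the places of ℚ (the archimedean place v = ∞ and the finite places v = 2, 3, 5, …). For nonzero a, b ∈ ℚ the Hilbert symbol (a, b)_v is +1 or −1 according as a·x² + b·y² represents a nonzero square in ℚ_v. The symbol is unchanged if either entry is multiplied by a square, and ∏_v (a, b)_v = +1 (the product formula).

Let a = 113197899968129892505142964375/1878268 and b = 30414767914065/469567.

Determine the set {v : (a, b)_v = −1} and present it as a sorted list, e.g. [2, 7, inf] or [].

(a, b) ≡ (12369, 701260455) mod (ℚ^×)²; places V = {2, 3, 5, 7, 17, 19, 23, 29, 31, 37, ∞}.
(a,b)_∞: sgn(12369)=+, sgn(701260455)=+, so +1.
(a,b)_17: α=2, u≡5; β=1, v≡4 (mod 17); (5|17)=-1, (4|17)=+1; sign (−1)^0·-1^1·+1^2 = -1.
(a,b)_5: α=4, u≡1; β=1, v≡4 (mod 5); (1|5)=+1, (4|5)=+1; sign (−1)^0·+1^1·+1^4 = +1.
(a,b)_3: α=3, u≡1; β=1, v≡1 (mod 3); (1|3)=+1, (1|3)=+1; sign (−1)^1·+1^1·+1^3 = -1.
(a,b)_7: α=-3, u≡3; β=-3, v≡6 (mod 7); (3|7)=-1, (6|7)=-1; sign (−1)^1·-1^-3·-1^-3 = -1.
(a,b)_29: α=6, u≡17; β=3, v≡22 (mod 29); (17|29)=-1, (22|29)=+1; sign (−1)^0·-1^3·+1^6 = -1.
(a,b)_23: α=2, u≡9; β=1, v≡16 (mod 23); (9|23)=+1, (16|23)=+1; sign (−1)^0·+1^1·+1^2 = +1.
(a,b)_2: α=-2, β=0; u≡1, v≡7 (mod 8); ε(u)ε(v)=0·1, αω(v)=-2·0, βω(u)=0·0; sum ≡ 0  ⇒  +1.
(a,b)_19: α=5, u≡4; β=3, v≡10 (mod 19); (4|19)=+1, (10|19)=-1; sign (−1)^1·+1^3·-1^5 = +1.
(a,b)_31: α=3, u≡24; β=1, v≡5 (mod 31); (24|31)=-1, (5|31)=+1; sign (−1)^1·-1^1·+1^3 = +1.
(a,b)_37: α=-2, u≡26; β=-2, v≡34 (mod 37); (26|37)=+1, (34|37)=+1; sign (−1)^0·+1^-2·+1^-2 = +1.
|Ram(12369, 701260455)| = 4, even; anisotropic at {3, 7, 17, 29}.

[3, 7, 17, 29]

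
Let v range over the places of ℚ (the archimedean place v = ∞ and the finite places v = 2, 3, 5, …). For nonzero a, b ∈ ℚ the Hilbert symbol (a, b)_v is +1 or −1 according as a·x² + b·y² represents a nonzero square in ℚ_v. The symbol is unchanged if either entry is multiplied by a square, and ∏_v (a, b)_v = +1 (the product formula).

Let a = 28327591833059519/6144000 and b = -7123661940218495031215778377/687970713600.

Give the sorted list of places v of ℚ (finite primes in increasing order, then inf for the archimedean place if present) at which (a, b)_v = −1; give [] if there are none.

(a, b) ≡ (8265, -377) mod (ℚ^×)²; places V = {2, 3, 5, 7, 11, 13, 19, 29, ∞}.
(a,b)_11: α=2, u≡5; β=0, v≡8 (mod 11); (5|11)=+1, (8|11)=-1; sign (−1)^0·+1^0·-1^2 = +1.
(a,b)_∞: sgn(8265)=+, sgn(-377)=−, so +1.
(a,b)_2: α=-14, β=-22; u≡1, v≡7 (mod 8); ε(u)ε(v)=0·1, αω(v)=-14·0, βω(u)=-22·0; sum ≡ 0  ⇒  +1.
(a,b)_7: α=2, u≡6; β=6, v≡4 (mod 7); (6|7)=-1, (4|7)=+1; sign (−1)^0·-1^6·+1^2 = +1.
(a,b)_19: α=3, u≡6; β=6, v≡14 (mod 19); (6|19)=+1, (14|19)=-1; sign (−1)^0·+1^6·-1^3 = -1.
(a,b)_13: α=4, u≡12; β=7, v≡4 (mod 13); (12|13)=+1, (4|13)=+1; sign (−1)^0·+1^7·+1^4 = +1.
(a,b)_29: α=3, u≡16; β=5, v≡23 (mod 29); (16|29)=+1, (23|29)=+1; sign (−1)^0·+1^5·+1^3 = +1.
(a,b)_3: α=-1, u≡1; β=-8, v≡1 (mod 3); (1|3)=+1, (1|3)=+1; sign (−1)^0·+1^-8·+1^-1 = +1.
(a,b)_5: α=-3, u≡2; β=-2, v≡2 (mod 5); (2|5)=-1, (2|5)=-1; sign (−1)^0·-1^-2·-1^-3 = -1.
(8265, -377 / ℚ) ramifies at {5, 19}: a division algebra.

[5, 19]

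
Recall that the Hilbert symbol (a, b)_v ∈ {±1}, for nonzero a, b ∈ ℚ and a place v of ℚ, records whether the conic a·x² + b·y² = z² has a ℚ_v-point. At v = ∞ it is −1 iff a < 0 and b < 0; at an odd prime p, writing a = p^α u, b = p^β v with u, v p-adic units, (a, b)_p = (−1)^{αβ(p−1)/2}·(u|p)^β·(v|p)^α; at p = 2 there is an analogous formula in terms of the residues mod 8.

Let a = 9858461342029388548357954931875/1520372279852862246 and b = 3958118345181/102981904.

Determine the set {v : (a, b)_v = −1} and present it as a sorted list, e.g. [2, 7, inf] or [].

(a, b) ≡ (5399394, 134589) mod (ℚ^×)²; places V = {2, 3, 5, 7, 11, 13, 17, 19, 29, 31, 43, 59, ∞}.
(a,b)_∞: sgn(5399394)=+, sgn(134589)=+, so +1.
(a,b)_17: α=2, u≡5; β=3, v≡5 (mod 17); (5|17)=-1, (5|17)=-1; sign (−1)^0·-1^3·-1^2 = -1.
(a,b)_43: α=-2, u≡38; β=-2, v≡29 (mod 43); (38|43)=+1, (29|43)=-1; sign (−1)^0·+1^-2·-1^-2 = +1.
(a,b)_13: α=3, u≡1; β=1, v≡6 (mod 13); (1|13)=+1, (6|13)=-1; sign (−1)^0·+1^1·-1^3 = -1.
(a,b)_19: α=-2, u≡12; β=0, v≡2 (mod 19); (12|19)=-1, (2|19)=-1; sign (−1)^0·-1^0·-1^-2 = +1.
(a,b)_29: α=9, u≡6; β=3, v≡6 (mod 29); (6|29)=+1, (6|29)=+1; sign (−1)^0·+1^3·+1^9 = +1.
(a,b)_3: α=-3, u≡2; β=1, v≡1 (mod 3); (2|3)=-1, (1|3)=+1; sign (−1)^1·-1^1·+1^-3 = +1.
(a,b)_5: α=4, u≡1; β=0, v≡4 (mod 5); (1|5)=+1, (4|5)=+1; sign (−1)^0·+1^0·+1^4 = +1.
(a,b)_7: α=3, u≡3; β=1, v≡5 (mod 7); (3|7)=-1, (5|7)=-1; sign (−1)^1·-1^1·-1^3 = -1.
(a,b)_59: α=-6, u≡28; β=-2, v≡10 (mod 59); (28|59)=+1, (10|59)=-1; sign (−1)^0·+1^-2·-1^-6 = +1.
(a,b)_11: α=5, u≡5; β=2, v≡9 (mod 11); (5|11)=+1, (9|11)=+1; sign (−1)^0·+1^2·+1^5 = +1.
(a,b)_31: α=1, u≡7; β=0, v≡7 (mod 31); (7|31)=+1, (7|31)=+1; sign (−1)^0·+1^0·+1^1 = +1.
(a,b)_2: α=-1, β=-4; u≡1, v≡5 (mod 8); ε(u)ε(v)=0·0, αω(v)=-1·1, βω(u)=-4·0; sum ≡ 1  ⇒  -1.
|Ram(5399394, 134589)| = 4, even; anisotropic at {2, 7, 13, 17}.

[2, 7, 13, 17]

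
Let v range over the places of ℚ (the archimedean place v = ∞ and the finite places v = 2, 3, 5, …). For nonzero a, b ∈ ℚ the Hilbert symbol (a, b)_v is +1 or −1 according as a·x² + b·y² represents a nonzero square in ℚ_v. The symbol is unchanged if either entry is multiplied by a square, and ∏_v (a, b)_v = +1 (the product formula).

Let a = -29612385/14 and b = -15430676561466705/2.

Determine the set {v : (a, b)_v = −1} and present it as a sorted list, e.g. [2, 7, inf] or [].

(a, b) ≡ (-17710, -13090) mod (ℚ^×)²; places V = {2, 3, 5, 7, 11, 17, 23, ∞}.
(a,b)_11: α=1, u≡2; β=3, v≡1 (mod 11); (2|11)=-1, (1|11)=+1; sign (−1)^1·-1^3·+1^1 = +1.
(a,b)_17: α=2, u≡2; β=5, v≡5 (mod 17); (2|17)=+1, (5|17)=-1; sign (−1)^0·+1^5·-1^2 = +1.
(a,b)_3: α=4, u≡2; β=2, v≡2 (mod 3); (2|3)=-1, (2|3)=-1; sign (−1)^0·-1^2·-1^4 = +1.
(a,b)_23: α=1, u≡18; β=2, v≡17 (mod 23); (18|23)=+1, (17|23)=-1; sign (−1)^0·+1^2·-1^1 = -1.
(a,b)_2: α=-1, β=-1; u≡1, v≡7 (mod 8); ε(u)ε(v)=0·1, αω(v)=-1·0, βω(u)=-1·0; sum ≡ 0  ⇒  +1.
(a,b)_5: α=1, u≡2; β=1, v≡2 (mod 5); (2|5)=-1, (2|5)=-1; sign (−1)^0·-1^1·-1^1 = +1.
(a,b)_7: α=-1, u≡1; β=3, v≡5 (mod 7); (1|7)=+1, (5|7)=-1; sign (−1)^1·+1^3·-1^-1 = +1.
(a,b)_∞: sgn(-17710)=−, sgn(-13090)=−, so -1.
(-17710, -13090 / ℚ) ramifies at {23, ∞}: a division algebra.

[23, inf]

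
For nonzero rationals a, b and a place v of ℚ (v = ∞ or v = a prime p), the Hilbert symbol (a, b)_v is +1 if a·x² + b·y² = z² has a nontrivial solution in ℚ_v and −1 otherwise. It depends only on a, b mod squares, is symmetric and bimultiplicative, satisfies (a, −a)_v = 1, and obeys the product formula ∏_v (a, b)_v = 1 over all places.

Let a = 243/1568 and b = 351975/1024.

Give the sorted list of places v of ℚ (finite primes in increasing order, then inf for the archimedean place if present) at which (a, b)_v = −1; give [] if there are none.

Mod squares: a ≡ 6, b ≡ 39. Check v ∈ {∞, 2, 3, 5, 7, 13, 19}.
v=5: a=5^0·(≡1), b=5^2·(≡1) mod 5; (1|5)=+1, (1|5)=+1; (−1)^{0·2·2}·(+1)^2·(+1)^0 = +1.
v=13: a=13^0·(≡6), b=13^1·(≡10) mod 13; (6|13)=-1, (10|13)=+1; (−1)^{0·1·6}·(-1)^1·(+1)^0 = -1.
v=3: a=3^5·(≡2), b=3^1·(≡1) mod 3; (2|3)=-1, (1|3)=+1; (−1)^{5·1·1}·(-1)^1·(+1)^5 = +1.
v=∞: 6 > 0 and 39 > 0  ⇒  (a,b)_∞ = +1.
v=2: v_2(a)=-5, v_2(b)=-10; units ≡ 3, 7 (mod 8); ε·ε+αω+βω = 1·1+-5·0+-10·1 ≡ 1  ⇒  (a,b)_2 = -1.
v=7: a=7^-2·(≡3), b=7^0·(≡4) mod 7; (3|7)=-1, (4|7)=+1; (−1)^{-2·0·3}·(-1)^0·(+1)^-2 = +1.
v=19: a=19^0·(≡11), b=19^2·(≡16) mod 19; (11|19)=+1, (16|19)=+1; (−1)^{0·2·9}·(+1)^2·(+1)^0 = +1.
|Ram(6, 39)| = 2, even; anisotropic at {2, 13}.

[2, 13]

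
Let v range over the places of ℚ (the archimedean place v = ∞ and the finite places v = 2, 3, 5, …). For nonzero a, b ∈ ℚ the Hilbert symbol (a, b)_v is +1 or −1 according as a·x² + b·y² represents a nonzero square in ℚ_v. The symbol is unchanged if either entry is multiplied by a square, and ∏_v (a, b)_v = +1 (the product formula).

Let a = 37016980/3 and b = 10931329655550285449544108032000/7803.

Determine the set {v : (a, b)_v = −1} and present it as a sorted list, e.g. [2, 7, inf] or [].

[2, 13]

(a, b) ≡ (15015, 15) mod (ℚ^×)²; places V = {2, 3, 5, 7, 11, 13, 17, 29, 43, ∞}.
(a,b)_43: α=2, u≡37; β=6, v≡38 (mod 43); (37|43)=-1, (38|43)=+1; sign (−1)^0·-1^6·+1^2 = +1.
(a,b)_5: α=1, u≡2; β=3, v≡2 (mod 5); (2|5)=-1, (2|5)=-1; sign (−1)^0·-1^3·-1^1 = +1.
(a,b)_17: α=0, u≡8; β=-2, v≡2 (mod 17); (8|17)=+1, (2|17)=+1; sign (−1)^0·+1^-2·+1^0 = +1.
(a,b)_13: α=1, u≡6; β=4, v≡5 (mod 13); (6|13)=-1, (5|13)=-1; sign (−1)^0·-1^4·-1^1 = -1.
(a,b)_2: α=2, β=14; u≡7, v≡7 (mod 8); ε(u)ε(v)=1·1, αω(v)=2·0, βω(u)=14·0; sum ≡ 1  ⇒  -1.
(a,b)_11: α=1, u≡9; β=4, v≡1 (mod 11); (9|11)=+1, (1|11)=+1; sign (−1)^0·+1^4·+1^1 = +1.
(a,b)_∞: sgn(15015)=+, sgn(15)=+, so +1.
(a,b)_29: α=0, u≡25; β=2, v≡14 (mod 29); (25|29)=+1, (14|29)=-1; sign (−1)^0·+1^2·-1^0 = +1.
(a,b)_7: α=1, u≡6; β=4, v≡1 (mod 7); (6|7)=-1, (1|7)=+1; sign (−1)^0·-1^4·+1^1 = +1.
(a,b)_3: α=-1, u≡1; β=-3, v≡2 (mod 3); (1|3)=+1, (2|3)=-1; sign (−1)^1·+1^-3·-1^-1 = +1.
Ram(15015, 15) = {2, 13}; no ℚ_2-point on the conic.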